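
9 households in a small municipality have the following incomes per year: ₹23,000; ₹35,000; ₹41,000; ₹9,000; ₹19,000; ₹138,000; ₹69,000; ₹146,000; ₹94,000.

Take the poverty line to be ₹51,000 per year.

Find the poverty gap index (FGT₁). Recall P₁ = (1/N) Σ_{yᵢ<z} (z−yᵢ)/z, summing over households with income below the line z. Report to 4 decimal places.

0.2789

Poor units: ₹9,000, ₹19,000, ₹23,000, ₹35,000, ₹41,000 (q = 5 of N = 9).
Gap ratios (z−y)/z: (51000−9000)/51000 = 0.8235; (51000−19000)/51000 = 0.6275; (51000−23000)/51000 = 0.5490; (51000−35000)/51000 = 0.3137; (51000−41000)/51000 = 0.1961.
Σ = 2.509804. Dividing by the full population N = 9 gives P₁ = 0.2789.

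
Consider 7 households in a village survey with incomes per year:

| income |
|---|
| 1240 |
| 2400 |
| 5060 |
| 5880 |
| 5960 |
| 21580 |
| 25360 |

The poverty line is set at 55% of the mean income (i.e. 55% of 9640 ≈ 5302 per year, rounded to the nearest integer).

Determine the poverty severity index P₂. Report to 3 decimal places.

0.127

Incomes under z: 1240, 2400, 5060 (q = 3 of N = 7).
Normalized shortfalls: (5302−1240)/5302 = 0.7661; (5302−2400)/5302 = 0.5473; (5302−5060)/5302 = 0.0456.
Squared: 0.5869; 0.2996; 0.0021.
Sum = 0.888614; P₂ = 0.888614 / 7 = 0.127.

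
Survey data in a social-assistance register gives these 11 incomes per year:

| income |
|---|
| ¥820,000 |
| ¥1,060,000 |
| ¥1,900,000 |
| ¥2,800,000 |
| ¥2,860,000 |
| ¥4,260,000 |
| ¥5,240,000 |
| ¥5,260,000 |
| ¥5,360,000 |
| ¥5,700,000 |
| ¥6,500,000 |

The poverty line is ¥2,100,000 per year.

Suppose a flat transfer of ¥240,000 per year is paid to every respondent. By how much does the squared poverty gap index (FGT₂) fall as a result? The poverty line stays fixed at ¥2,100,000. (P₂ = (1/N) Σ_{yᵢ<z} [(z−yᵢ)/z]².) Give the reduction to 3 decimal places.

0.021

Before: below the line — ¥820,000, ¥1,060,000, ¥1,900,000; squared poverty gap index (FGT₂) = 0.05690.
After the ¥240,000 transfer: below the line — ¥1,060,000, ¥1,300,000; squared poverty gap index (FGT₂) = 0.03549.
Reduction = 0.05690 − 0.03549 = 0.021.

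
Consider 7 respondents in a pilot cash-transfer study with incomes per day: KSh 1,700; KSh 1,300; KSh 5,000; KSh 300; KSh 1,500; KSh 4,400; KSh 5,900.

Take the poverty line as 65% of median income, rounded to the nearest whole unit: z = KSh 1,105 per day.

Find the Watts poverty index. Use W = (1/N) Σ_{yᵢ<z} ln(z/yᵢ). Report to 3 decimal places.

0.186

Incomes under z: KSh 300 (q = 1 of N = 7).
Log shortfalls: ln(1105/300) = 1.3038.
W = 1.303818 / 7 = 0.186.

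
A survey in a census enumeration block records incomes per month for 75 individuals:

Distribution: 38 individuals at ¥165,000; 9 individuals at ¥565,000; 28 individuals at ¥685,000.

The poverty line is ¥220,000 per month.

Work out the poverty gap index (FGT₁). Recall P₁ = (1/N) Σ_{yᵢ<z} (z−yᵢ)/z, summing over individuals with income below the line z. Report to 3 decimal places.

0.127

Incomes under z: 38×¥165,000 (q = 38 of N = 75).
Relative gaps: (220000−165000)/220000 = 0.2500 (×38).
Sum of shortfalls = 9.500000; P₁ averages over all N: 9.500000 / 75 = 0.127.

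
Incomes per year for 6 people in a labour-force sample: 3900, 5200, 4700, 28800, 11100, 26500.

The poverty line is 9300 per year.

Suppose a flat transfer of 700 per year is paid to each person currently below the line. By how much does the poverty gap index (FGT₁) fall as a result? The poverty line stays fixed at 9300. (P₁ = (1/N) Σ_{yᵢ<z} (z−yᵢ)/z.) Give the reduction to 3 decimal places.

0.038

Before: below the line — 3900, 4700, 5200; poverty gap index (FGT₁) = 0.25269.
After the 700 transfer: below the line — 4600, 5400, 5900; poverty gap index (FGT₁) = 0.21505.
Reduction = 0.25269 − 0.21505 = 0.038.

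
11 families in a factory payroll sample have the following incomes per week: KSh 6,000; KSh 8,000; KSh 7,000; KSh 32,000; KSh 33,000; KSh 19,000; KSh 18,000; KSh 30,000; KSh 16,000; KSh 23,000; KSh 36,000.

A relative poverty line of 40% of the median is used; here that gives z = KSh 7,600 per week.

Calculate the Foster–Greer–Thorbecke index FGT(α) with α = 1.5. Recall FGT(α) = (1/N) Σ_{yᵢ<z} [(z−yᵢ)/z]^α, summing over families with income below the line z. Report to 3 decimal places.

Incomes under z: KSh 6,000, KSh 7,000 (q = 2 of N = 11).
Gap ratios (z−y)/z: (7600−6000)/7600 = 0.2105; (7600−7000)/7600 = 0.0789.
Raised to α = 1.5: 0.09660; 0.02218.
Sum = 0.118778; FGT(1.5) = 0.118778 / 11 = 0.011.

0.011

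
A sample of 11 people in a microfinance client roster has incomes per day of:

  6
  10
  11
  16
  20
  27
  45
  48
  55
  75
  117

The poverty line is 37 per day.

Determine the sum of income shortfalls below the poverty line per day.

132

Poor units: 6, 10, 11, 16, 20, 27 (q = 6 of N = 11).
Individual gaps: 37−6 = 31; 37−10 = 27; 37−11 = 26; 37−16 = 21; 37−20 = 17; 37−27 = 10.
Aggregate gap = 132.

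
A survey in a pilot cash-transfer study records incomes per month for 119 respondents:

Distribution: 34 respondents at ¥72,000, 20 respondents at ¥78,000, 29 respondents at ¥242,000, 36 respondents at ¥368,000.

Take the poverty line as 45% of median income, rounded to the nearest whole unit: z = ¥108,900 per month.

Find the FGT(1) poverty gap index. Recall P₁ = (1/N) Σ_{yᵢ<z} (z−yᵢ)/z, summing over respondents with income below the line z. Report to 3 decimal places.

Below z: 34×¥72,000, 20×¥78,000 (q = 54 of N = 119).
Normalized shortfalls: (108900−72000)/108900 = 0.3388 (×34); (108900−78000)/108900 = 0.2837 (×20).
Σ = 17.195592. Dividing by the full population N = 119 gives P₁ = 0.145.

0.145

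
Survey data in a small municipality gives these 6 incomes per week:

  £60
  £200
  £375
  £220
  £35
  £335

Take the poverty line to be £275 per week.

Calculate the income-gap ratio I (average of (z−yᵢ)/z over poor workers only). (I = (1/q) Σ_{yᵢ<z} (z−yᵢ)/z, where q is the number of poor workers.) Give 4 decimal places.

Below the line: £35, £60, £200, £220 (q = 4 of N = 6).
Relative gaps: 0.8727, 0.7818, 0.2727, 0.2000; sum = 2.127273.
I averages over the q = 4 poor units only: 2.127273 / 4 = 0.5318.

0.5318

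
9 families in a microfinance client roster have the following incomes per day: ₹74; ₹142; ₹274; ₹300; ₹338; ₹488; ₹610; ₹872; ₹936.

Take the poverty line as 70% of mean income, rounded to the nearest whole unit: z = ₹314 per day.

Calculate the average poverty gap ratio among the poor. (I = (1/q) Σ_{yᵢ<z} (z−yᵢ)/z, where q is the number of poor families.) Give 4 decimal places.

Below z: ₹74, ₹142, ₹274, ₹300 (q = 4 of N = 9).
Shortfall ratios (z−y)/z: 0.7643, 0.5478, 0.1274, 0.0446; sum = 1.484076.
I averages over the q = 4 poor units only: 1.484076 / 4 = 0.3710.

0.3710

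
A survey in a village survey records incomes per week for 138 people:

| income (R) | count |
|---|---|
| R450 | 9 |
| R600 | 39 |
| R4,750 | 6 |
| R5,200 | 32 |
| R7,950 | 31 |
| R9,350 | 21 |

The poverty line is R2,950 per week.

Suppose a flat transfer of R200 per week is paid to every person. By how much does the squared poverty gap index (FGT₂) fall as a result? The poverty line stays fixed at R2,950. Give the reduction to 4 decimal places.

0.0364

Before: below the line — 9×R450, 39×R600; squared poverty gap index (FGT₂) = 0.226178.
After the R200 transfer: below the line — 9×R650, 39×R800; squared poverty gap index (FGT₂) = 0.189757.
Reduction = 0.226178 − 0.189757 = 0.0364.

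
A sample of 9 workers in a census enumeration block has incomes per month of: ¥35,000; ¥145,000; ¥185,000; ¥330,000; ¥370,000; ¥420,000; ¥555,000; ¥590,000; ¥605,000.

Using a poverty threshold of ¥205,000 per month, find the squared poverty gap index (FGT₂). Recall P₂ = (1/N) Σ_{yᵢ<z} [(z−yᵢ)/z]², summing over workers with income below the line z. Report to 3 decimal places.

0.087

Below z: ¥35,000, ¥145,000, ¥185,000 (q = 3 of N = 9).
Relative gaps: (205000−35000)/205000 = 0.8293; (205000−145000)/205000 = 0.2927; (205000−185000)/205000 = 0.0976.
Squared: 0.6877; 0.0857; 0.0095.
Sum = 0.782867; P₂ = 0.782867 / 9 = 0.087.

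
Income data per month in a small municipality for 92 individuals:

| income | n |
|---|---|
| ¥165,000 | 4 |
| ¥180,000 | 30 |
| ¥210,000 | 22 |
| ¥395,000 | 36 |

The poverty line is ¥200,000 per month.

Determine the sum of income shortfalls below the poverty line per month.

Poor units: 4×¥165,000, 30×¥180,000 (q = 34 of N = 92).
Individual gaps: 4×(200000−165000) = 140000; 30×(200000−180000) = 600000.
Aggregate gap = ¥740,000.

¥740,000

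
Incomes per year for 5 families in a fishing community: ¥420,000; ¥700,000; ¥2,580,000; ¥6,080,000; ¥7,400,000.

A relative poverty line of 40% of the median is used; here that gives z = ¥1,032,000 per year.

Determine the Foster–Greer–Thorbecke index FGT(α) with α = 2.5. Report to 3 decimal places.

Below the line: ¥420,000, ¥700,000 (q = 2 of N = 5).
Gap ratios (z−y)/z: (1032000−420000)/1032000 = 0.5930; (1032000−700000)/1032000 = 0.3217.
Raised to α = 2.5: 0.27082; 0.05870.
Sum = 0.329520; FGT(2.5) = 0.329520 / 5 = 0.066.

0.066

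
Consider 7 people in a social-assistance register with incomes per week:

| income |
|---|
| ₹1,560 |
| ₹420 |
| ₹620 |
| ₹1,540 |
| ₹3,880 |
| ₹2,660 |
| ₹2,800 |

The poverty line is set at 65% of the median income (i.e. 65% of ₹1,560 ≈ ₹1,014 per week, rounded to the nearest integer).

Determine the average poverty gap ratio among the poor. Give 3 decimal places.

0.487

Below the line: ₹420, ₹620 (q = 2 of N = 7).
Shortfall ratios (z−y)/z: 0.5858, 0.3886; sum = 0.974359.
I averages over the q = 2 poor units only: 0.974359 / 2 = 0.487.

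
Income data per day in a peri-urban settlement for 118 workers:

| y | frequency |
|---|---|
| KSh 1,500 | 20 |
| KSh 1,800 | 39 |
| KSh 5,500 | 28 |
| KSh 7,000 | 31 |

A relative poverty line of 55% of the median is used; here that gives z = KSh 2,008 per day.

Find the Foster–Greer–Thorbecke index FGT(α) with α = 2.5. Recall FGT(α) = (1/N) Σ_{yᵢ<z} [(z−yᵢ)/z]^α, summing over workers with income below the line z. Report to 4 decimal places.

Below the line: 20×KSh 1,500, 39×KSh 1,800 (q = 59 of N = 118).
Normalized shortfalls: (2008−1500)/2008 = 0.2530 (×20); (2008−1800)/2008 = 0.1036 (×39).
Raised to α = 2.5: 0.03219 (×20); 0.00345 (×39).
Sum = 0.778526; FGT(2.5) = 0.778526 / 118 = 0.0066.

0.0066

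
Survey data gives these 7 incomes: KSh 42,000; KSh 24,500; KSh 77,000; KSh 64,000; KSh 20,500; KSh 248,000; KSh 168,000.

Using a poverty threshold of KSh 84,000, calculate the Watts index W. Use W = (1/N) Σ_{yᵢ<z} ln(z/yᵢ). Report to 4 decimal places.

0.5278

Poor units: KSh 20,500, KSh 24,500, KSh 42,000, KSh 64,000, KSh 77,000 (q = 5 of N = 7).
Log shortfalls: ln(84000/20500) = 1.4104; ln(84000/24500) = 1.2321; ln(84000/42000) = 0.6931; ln(84000/64000) = 0.2719; ln(84000/77000) = 0.0870.
W = 3.694628 / 7 = 0.5278.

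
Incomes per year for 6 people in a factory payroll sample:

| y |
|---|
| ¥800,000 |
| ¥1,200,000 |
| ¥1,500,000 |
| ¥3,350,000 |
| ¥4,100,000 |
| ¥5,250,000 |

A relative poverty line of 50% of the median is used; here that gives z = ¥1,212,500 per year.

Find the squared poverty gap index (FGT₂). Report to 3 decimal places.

0.019

Incomes under z: ¥800,000, ¥1,200,000 (q = 2 of N = 6).
Gap ratios (z−y)/z: (1212500−800000)/1212500 = 0.3402; (1212500−1200000)/1212500 = 0.0103.
Squared: 0.1157; 0.0001.
Sum = 0.115847; P₂ = 0.115847 / 6 = 0.019.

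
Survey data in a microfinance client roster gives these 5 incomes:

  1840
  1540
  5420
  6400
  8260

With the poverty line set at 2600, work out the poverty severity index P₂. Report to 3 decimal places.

Below z: 1540, 1840 (q = 2 of N = 5).
Gap ratios (z−y)/z: (2600−1540)/2600 = 0.4077; (2600−1840)/2600 = 0.2923.
Squared: 0.1662; 0.0854.
Sum = 0.251657; P₂ = 0.251657 / 5 = 0.050.

0.050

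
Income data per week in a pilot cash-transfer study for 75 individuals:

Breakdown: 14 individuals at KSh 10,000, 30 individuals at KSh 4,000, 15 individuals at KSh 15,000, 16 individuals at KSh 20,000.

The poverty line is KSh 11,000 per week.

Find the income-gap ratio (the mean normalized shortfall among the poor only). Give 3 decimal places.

0.463

Poor units: 30×KSh 4,000, 14×KSh 10,000 (q = 44 of N = 75).
Shortfall ratios (z−y)/z: 0.6364 (×30), 0.0909 (×14); sum = 20.363636.
I averages over the q = 44 poor units only: 20.363636 / 44 = 0.463.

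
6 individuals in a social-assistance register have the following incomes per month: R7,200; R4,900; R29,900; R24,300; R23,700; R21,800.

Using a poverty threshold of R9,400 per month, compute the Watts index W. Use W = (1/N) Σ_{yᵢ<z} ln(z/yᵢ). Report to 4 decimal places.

0.1530

Poor units: R4,900, R7,200 (q = 2 of N = 6).
ln(z/y) terms: ln(9400/4900) = 0.6515; ln(9400/7200) = 0.2666.
W = 0.918103 / 6 = 0.1530.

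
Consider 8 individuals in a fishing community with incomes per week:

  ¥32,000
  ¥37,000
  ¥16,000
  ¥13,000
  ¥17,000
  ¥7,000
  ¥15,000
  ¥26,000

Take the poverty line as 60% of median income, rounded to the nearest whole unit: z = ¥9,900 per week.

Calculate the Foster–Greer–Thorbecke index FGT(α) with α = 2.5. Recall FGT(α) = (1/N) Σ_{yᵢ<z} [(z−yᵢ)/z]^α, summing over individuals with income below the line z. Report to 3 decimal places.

Below the line: ¥7,000 (q = 1 of N = 8).
Normalized shortfalls: (9900−7000)/9900 = 0.2929.
Raised to α = 2.5: 0.04644.
Sum = 0.046442; FGT(2.5) = 0.046442 / 8 = 0.006.

0.006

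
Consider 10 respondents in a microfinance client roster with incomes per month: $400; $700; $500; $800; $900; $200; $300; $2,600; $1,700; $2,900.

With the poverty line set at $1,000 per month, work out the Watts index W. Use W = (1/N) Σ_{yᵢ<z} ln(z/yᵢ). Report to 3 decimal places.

Below the line: $200, $300, $400, $500, $700, $800, $900 (q = 7 of N = 10).
Log shortfalls: ln(1000/200) = 1.6094; ln(1000/300) = 1.2040; ln(1000/400) = 0.9163; ln(1000/500) = 0.6931; ln(1000/700) = 0.3567; ln(1000/800) = 0.2231; ln(1000/900) = 0.1054.
W = 5.108028 / 10 = 0.511.

0.511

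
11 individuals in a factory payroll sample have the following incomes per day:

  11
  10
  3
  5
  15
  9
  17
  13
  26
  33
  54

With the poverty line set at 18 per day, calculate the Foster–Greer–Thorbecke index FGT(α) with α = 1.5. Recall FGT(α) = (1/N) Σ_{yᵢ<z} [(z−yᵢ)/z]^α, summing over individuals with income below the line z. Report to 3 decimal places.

Below z: 3, 5, 9, 10, 11, 13, 15, 17 (q = 8 of N = 11).
Normalized shortfalls: (18−3)/18 = 0.8333; (18−5)/18 = 0.7222; (18−9)/18 = 0.5000; (18−10)/18 = 0.4444; (18−11)/18 = 0.3889; (18−13)/18 = 0.2778; (18−15)/18 = 0.1667; (18−17)/18 = 0.0556.
Raised to α = 1.5: 0.76073; 0.61377; 0.35355; 0.29630; 0.24251; 0.14640; 0.06804; 0.01309.
Sum = 2.494399; FGT(1.5) = 2.494399 / 11 = 0.227.

0.227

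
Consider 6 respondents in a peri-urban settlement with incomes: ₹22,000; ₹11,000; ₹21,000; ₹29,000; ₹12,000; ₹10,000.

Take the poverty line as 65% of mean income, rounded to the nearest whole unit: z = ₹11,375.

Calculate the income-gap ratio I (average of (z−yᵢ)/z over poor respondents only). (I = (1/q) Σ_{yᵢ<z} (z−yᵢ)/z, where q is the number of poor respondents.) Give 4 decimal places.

0.0769

Incomes under z: ₹10,000, ₹11,000 (q = 2 of N = 6).
Relative gaps: 0.1209, 0.0330; sum = 0.153846.
I averages over the q = 2 poor units only: 0.153846 / 2 = 0.0769.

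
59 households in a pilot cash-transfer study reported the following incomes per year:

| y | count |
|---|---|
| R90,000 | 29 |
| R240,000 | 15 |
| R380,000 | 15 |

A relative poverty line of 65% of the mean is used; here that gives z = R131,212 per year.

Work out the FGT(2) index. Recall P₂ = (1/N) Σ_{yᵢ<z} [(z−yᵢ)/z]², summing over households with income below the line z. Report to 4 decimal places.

Poor units: 29×R90,000 (q = 29 of N = 59).
Shortfall ratios: (131212−90000)/131212 = 0.3141 (×29).
Squared: 0.0987 (×29).
Sum = 2.860871; P₂ = 2.860871 / 59 = 0.0485.

0.0485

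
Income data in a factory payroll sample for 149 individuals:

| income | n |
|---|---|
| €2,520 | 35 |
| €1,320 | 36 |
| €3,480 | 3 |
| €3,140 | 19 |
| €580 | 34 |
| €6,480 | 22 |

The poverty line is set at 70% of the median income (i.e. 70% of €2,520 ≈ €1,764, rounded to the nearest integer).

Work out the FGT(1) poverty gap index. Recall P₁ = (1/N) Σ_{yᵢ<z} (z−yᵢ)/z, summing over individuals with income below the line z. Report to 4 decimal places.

0.2140

Below the line: 34×€580, 36×€1,320 (q = 70 of N = 149).
Shortfall ratios: (1764−580)/1764 = 0.6712 (×34); (1764−1320)/1764 = 0.2517 (×36).
Σ = 31.882086. Dividing by the full population N = 149 gives P₁ = 0.2140.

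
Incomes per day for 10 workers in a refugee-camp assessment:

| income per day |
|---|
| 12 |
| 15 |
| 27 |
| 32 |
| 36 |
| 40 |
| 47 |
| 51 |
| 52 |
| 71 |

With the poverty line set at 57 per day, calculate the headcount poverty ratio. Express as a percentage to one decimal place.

90.0%

9 of the 10 workers have income below 57.
H = 9/10 = 90.0%.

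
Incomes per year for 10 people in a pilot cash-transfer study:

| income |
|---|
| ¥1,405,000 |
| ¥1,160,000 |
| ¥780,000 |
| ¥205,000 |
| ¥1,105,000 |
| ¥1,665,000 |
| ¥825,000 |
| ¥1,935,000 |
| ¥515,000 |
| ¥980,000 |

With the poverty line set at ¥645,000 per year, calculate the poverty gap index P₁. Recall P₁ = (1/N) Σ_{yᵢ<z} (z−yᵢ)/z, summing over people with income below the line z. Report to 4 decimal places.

Incomes under z: ¥205,000, ¥515,000 (q = 2 of N = 10).
Gap ratios (z−y)/z: (645000−205000)/645000 = 0.6822; (645000−515000)/645000 = 0.2016.
Sum of shortfalls = 0.883721; P₁ averages over all N: 0.883721 / 10 = 0.0884.

0.0884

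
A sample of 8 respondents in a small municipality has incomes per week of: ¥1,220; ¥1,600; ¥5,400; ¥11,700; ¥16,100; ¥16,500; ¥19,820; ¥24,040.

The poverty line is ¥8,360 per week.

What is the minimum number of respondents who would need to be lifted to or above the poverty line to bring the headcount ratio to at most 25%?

3 of the 8 respondents are poor, so H = 3/8 = 0.375.
A headcount ratio of at most 25% allows at most ⌊0.25 × 8⌋ = 2 poor respondents.
So at least 3 − 2 = 1 must be lifted.

1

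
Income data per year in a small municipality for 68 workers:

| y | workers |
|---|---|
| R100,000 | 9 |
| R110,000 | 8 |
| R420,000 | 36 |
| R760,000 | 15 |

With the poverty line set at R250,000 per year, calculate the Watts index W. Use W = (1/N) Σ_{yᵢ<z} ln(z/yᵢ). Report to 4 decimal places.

Below the line: 9×R100,000, 8×R110,000 (q = 17 of N = 68).
Log shortfalls: ln(250000/100000) = 0.9163 (×9); ln(250000/110000) = 0.8210 (×8).
W = 14.814461 / 68 = 0.2179.

0.2179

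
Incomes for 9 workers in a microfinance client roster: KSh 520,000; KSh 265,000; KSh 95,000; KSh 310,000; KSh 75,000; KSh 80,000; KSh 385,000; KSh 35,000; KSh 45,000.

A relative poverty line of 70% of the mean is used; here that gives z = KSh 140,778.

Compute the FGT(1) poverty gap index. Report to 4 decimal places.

Below the line: KSh 35,000, KSh 45,000, KSh 75,000, KSh 80,000, KSh 95,000 (q = 5 of N = 9).
Shortfall ratios: (140778−35000)/140778 = 0.7514; (140778−45000)/140778 = 0.6803; (140778−75000)/140778 = 0.4672; (140778−80000)/140778 = 0.4317; (140778−95000)/140778 = 0.3252.
Sum of shortfalls = 2.655884; P₁ averages over all N: 2.655884 / 9 = 0.2951.

0.2951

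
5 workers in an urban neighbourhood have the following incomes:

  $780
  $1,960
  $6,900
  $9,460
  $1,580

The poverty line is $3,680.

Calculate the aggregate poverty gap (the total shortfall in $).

$6,720

Below z: $780, $1,580, $1,960 (q = 3 of N = 5).
Individual gaps: 3680−780 = 2900; 3680−1580 = 2100; 3680−1960 = 1720.
Aggregate gap = $6,720.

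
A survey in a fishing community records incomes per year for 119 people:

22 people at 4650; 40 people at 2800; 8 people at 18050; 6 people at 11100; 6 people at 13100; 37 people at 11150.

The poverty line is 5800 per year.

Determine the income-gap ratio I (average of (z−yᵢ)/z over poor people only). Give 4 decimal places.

Below z: 40×2800, 22×4650 (q = 62 of N = 119).
Relative gaps: 0.5172 (×40), 0.1983 (×22); sum = 25.051724.
I averages over the q = 62 poor units only: 25.051724 / 62 = 0.4041.

0.4041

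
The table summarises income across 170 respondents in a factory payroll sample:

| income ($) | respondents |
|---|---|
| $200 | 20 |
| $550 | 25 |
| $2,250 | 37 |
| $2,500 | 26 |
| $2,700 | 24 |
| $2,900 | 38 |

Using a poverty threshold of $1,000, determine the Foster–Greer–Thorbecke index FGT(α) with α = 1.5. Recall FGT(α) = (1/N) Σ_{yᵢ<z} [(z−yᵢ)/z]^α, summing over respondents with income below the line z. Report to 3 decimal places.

0.129

Poor units: 20×$200, 25×$550 (q = 45 of N = 170).
Gap ratios (z−y)/z: (1000−200)/1000 = 0.8000 (×20); (1000−550)/1000 = 0.4500 (×25).
Raised to α = 1.5: 0.71554 (×20); 0.30187 (×25).
Sum = 21.857564; FGT(1.5) = 21.857564 / 170 = 0.129.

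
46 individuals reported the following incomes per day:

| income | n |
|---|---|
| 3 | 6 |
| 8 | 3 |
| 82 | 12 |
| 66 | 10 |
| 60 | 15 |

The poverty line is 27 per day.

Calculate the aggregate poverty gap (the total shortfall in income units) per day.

Below z: 6×3, 3×8 (q = 9 of N = 46).
Individual gaps: 6×(27−3) = 144; 3×(27−8) = 57.
Aggregate gap = 201.

201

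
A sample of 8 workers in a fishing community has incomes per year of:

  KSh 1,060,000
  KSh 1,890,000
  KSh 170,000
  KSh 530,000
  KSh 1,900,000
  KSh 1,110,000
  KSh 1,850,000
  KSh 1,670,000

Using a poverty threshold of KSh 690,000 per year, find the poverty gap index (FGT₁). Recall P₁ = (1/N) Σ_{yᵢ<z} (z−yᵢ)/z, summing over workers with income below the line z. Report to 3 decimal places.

Poor units: KSh 170,000, KSh 530,000 (q = 2 of N = 8).
Shortfall ratios: (690000−170000)/690000 = 0.7536; (690000−530000)/690000 = 0.2319.
Σ = 0.985507. Dividing by the full population N = 8 gives P₁ = 0.123.

0.123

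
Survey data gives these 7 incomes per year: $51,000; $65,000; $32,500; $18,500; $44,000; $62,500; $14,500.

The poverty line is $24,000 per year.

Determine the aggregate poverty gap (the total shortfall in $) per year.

$15,000

Incomes under z: $14,500, $18,500 (q = 2 of N = 7).
Individual gaps: 24000−14500 = 9500; 24000−18500 = 5500.
Aggregate gap = $15,000.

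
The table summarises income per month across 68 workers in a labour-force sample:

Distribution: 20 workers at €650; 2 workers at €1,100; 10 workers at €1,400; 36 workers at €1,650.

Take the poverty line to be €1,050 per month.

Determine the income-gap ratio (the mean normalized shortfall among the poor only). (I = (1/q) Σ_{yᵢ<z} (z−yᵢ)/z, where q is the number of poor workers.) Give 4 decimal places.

0.3810

Incomes under z: 20×€650 (q = 20 of N = 68).
Shortfall ratios (z−y)/z: 0.3810 (×20); sum = 7.619048.
The income-gap ratio divides by q (the poor only): 7.619048 / 20 = 0.3810.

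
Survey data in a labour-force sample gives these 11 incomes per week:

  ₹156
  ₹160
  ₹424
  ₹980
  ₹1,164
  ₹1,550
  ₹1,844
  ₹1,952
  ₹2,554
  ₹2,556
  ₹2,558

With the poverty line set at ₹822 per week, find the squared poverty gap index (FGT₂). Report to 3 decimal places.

Incomes under z: ₹156, ₹160, ₹424 (q = 3 of N = 11).
Relative gaps: (822−156)/822 = 0.8102; (822−160)/822 = 0.8054; (822−424)/822 = 0.4842.
Squared: 0.6565; 0.6486; 0.2344.
Sum = 1.539483; P₂ = 1.539483 / 11 = 0.140.

0.140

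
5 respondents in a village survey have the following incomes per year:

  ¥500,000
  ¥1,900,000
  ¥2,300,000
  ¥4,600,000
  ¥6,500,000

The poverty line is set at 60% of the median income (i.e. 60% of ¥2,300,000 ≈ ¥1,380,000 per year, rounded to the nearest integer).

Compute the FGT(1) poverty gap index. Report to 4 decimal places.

Below z: ¥500,000 (q = 1 of N = 5).
Relative gaps: (1380000−500000)/1380000 = 0.6377.
Σ = 0.637681. Dividing by the full population N = 5 gives P₁ = 0.1275.

0.1275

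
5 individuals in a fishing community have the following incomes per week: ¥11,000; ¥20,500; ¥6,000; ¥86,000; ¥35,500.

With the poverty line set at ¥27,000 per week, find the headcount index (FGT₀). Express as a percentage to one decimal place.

3 of the 5 individuals have income below ¥27,000.
H = 3/5 = 60.0%.

60.0%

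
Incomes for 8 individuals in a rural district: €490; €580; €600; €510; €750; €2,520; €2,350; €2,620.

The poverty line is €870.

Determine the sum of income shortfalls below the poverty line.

€1,420

Below the line: €490, €510, €580, €600, €750 (q = 5 of N = 8).
Individual gaps: 870−490 = 380; 870−510 = 360; 870−580 = 290; 870−600 = 270; 870−750 = 120.
Aggregate gap = €1,420.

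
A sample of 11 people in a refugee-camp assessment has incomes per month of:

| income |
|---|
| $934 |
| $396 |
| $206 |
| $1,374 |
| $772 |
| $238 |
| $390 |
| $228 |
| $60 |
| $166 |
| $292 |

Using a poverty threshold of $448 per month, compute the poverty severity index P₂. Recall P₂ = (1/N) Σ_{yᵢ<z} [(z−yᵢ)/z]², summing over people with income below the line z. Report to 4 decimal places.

0.1864

Below the line: $60, $166, $206, $228, $238, $292, $390, $396 (q = 8 of N = 11).
Relative gaps: (448−60)/448 = 0.8661; (448−166)/448 = 0.6295; (448−206)/448 = 0.5402; (448−228)/448 = 0.4911; (448−238)/448 = 0.4688; (448−292)/448 = 0.3482; (448−390)/448 = 0.1295; (448−396)/448 = 0.1161.
Squared: 0.7501; 0.3962; 0.2918; 0.2412; 0.2197; 0.1213; 0.0168; 0.0135.
Sum = 2.050462; P₂ = 2.050462 / 11 = 0.1864.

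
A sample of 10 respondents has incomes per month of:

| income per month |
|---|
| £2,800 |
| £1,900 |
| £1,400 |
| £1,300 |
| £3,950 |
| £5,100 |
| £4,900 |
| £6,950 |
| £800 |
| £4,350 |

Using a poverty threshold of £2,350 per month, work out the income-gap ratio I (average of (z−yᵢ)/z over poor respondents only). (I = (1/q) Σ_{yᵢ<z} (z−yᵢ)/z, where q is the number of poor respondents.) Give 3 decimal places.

0.426

Poor units: £800, £1,300, £1,400, £1,900 (q = 4 of N = 10).
Relative gaps: 0.6596, 0.4468, 0.4043, 0.1915; sum = 1.702128.
I averages over the q = 4 poor units only: 1.702128 / 4 = 0.426.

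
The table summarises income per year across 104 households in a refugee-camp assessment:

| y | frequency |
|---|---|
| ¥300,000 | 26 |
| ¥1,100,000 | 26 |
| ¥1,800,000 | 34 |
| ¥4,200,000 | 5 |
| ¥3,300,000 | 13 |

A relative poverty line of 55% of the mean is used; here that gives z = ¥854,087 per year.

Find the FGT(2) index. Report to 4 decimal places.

0.1052

Below the line: 26×¥300,000 (q = 26 of N = 104).
Shortfall ratios: (854087−300000)/854087 = 0.6487 (×26).
Squared: 0.4209 (×26).
Sum = 10.942714; P₂ = 10.942714 / 104 = 0.1052.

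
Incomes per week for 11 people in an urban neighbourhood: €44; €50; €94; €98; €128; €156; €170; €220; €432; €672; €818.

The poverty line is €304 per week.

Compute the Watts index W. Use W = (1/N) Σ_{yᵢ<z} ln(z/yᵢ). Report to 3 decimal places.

0.771

Below the line: €44, €50, €94, €98, €128, €156, €170, €220 (q = 8 of N = 11).
Log shortfalls: ln(304/44) = 1.9328; ln(304/50) = 1.8050; ln(304/94) = 1.1737; ln(304/98) = 1.1321; ln(304/128) = 0.8650; ln(304/156) = 0.6672; ln(304/170) = 0.5812; ln(304/220) = 0.3234.
W = 8.480434 / 11 = 0.771.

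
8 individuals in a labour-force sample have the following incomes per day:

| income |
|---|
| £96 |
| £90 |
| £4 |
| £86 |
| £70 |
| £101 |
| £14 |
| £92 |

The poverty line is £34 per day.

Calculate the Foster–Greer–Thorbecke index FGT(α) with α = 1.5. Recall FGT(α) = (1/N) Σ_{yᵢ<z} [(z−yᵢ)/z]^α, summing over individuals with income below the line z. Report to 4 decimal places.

Poor units: £4, £14 (q = 2 of N = 8).
Shortfall ratios: (34−4)/34 = 0.8824; (34−14)/34 = 0.5882.
Raised to α = 1.5: 0.82883; 0.45116.
Sum = 1.279982; FGT(1.5) = 1.279982 / 8 = 0.1600.

0.1600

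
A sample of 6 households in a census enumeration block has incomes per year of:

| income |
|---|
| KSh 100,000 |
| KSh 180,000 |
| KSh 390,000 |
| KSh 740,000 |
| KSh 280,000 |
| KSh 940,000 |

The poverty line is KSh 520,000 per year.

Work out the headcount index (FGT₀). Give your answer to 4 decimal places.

0.6667

4 of the 6 households have income below KSh 520,000.
H = 4/6 = 0.6667.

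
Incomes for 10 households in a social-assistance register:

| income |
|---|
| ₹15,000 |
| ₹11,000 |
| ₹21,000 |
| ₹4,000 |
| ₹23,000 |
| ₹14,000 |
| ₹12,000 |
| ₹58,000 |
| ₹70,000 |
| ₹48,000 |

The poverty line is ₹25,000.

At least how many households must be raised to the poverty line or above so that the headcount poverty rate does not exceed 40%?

7 of the 10 households are poor, so H = 7/10 = 0.700.
A headcount ratio of at most 40% allows at most ⌊0.40 × 10⌋ = 4 poor households.
So at least 7 − 4 = 3 must be lifted.

3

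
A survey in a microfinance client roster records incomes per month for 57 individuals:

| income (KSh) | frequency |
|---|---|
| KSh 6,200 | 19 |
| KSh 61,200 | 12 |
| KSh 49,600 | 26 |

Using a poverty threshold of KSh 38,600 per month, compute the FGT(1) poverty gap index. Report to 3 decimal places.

Below the line: 19×KSh 6,200 (q = 19 of N = 57).
Relative gaps: (38600−6200)/38600 = 0.8394 (×19).
Sum of shortfalls = 15.948187; P₁ averages over all N: 15.948187 / 57 = 0.280.

0.280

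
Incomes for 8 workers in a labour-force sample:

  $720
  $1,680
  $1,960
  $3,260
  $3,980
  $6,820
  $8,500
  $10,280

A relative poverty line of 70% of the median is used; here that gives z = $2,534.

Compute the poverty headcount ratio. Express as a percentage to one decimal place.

37.5%

3 of the 8 workers have income below $2,534.
H = 3/8 = 37.5%.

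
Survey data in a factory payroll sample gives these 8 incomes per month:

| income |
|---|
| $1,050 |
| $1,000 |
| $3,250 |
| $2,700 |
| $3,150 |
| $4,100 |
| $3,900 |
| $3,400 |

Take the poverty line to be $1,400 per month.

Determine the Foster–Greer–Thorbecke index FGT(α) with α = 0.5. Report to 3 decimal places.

0.129

Incomes under z: $1,000, $1,050 (q = 2 of N = 8).
Gap ratios (z−y)/z: (1400−1000)/1400 = 0.2857; (1400−1050)/1400 = 0.2500.
Raised to α = 0.5: 0.53452; 0.50000.
Sum = 1.034522; FGT(0.5) = 1.034522 / 8 = 0.129.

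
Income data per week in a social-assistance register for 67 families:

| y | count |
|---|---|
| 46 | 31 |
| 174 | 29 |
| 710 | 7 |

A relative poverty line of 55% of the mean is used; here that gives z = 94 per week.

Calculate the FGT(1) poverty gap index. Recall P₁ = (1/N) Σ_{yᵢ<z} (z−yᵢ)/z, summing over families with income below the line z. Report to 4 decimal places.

Incomes under z: 31×46 (q = 31 of N = 67).
Relative gaps: (94−46)/94 = 0.5106 (×31).
Sum of shortfalls = 15.829787; P₁ averages over all N: 15.829787 / 67 = 0.2363.

0.2363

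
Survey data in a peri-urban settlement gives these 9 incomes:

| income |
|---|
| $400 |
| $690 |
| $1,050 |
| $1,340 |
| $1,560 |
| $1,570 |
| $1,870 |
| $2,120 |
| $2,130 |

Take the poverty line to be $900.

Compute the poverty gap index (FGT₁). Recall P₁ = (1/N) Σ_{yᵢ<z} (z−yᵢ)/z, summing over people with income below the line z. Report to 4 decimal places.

Incomes under z: $400, $690 (q = 2 of N = 9).
Gap ratios (z−y)/z: (900−400)/900 = 0.5556; (900−690)/900 = 0.2333.
Sum of shortfalls = 0.788889; P₁ averages over all N: 0.788889 / 9 = 0.0877.

0.0877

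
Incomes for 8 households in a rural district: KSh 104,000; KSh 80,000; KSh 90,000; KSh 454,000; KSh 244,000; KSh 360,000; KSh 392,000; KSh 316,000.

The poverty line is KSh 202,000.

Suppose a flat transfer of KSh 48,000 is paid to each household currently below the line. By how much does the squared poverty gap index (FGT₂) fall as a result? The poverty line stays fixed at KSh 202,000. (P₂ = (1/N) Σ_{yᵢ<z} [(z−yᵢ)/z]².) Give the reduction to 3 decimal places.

0.076

Before: below the line — KSh 80,000, KSh 90,000, KSh 104,000; squared poverty gap index (FGT₂) = 0.11344.
After the KSh 48,000 transfer: below the line — KSh 128,000, KSh 138,000, KSh 152,000; squared poverty gap index (FGT₂) = 0.03698.
Reduction = 0.11344 − 0.03698 = 0.076.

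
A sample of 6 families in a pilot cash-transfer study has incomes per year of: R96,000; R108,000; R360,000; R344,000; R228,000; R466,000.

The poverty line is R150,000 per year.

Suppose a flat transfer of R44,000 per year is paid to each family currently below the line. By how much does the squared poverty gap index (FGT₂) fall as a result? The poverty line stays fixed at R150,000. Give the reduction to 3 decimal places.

0.034

Before: below the line — R96,000, R108,000; squared poverty gap index (FGT₂) = 0.03467.
After the R44,000 transfer: below the line — R140,000; squared poverty gap index (FGT₂) = 0.00074.
Reduction = 0.03467 − 0.00074 = 0.034.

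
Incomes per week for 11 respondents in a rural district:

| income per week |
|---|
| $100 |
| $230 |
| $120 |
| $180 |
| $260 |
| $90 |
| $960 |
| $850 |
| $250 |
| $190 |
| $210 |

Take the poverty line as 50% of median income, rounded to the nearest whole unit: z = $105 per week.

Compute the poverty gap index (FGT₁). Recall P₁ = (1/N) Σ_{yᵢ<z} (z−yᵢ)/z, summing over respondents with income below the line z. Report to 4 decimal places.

0.0173

Below the line: $90, $100 (q = 2 of N = 11).
Gap ratios (z−y)/z: (105−90)/105 = 0.1429; (105−100)/105 = 0.0476.
Σ = 0.190476. Dividing by the full population N = 11 gives P₁ = 0.0173.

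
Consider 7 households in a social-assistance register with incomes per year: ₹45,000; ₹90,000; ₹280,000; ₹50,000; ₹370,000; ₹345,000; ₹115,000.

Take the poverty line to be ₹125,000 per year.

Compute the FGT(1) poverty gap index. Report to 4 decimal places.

0.2286

Below the line: ₹45,000, ₹50,000, ₹90,000, ₹115,000 (q = 4 of N = 7).
Normalized shortfalls: (125000−45000)/125000 = 0.6400; (125000−50000)/125000 = 0.6000; (125000−90000)/125000 = 0.2800; (125000−115000)/125000 = 0.0800.
Sum of shortfalls = 1.600000; P₁ averages over all N: 1.600000 / 7 = 0.2286.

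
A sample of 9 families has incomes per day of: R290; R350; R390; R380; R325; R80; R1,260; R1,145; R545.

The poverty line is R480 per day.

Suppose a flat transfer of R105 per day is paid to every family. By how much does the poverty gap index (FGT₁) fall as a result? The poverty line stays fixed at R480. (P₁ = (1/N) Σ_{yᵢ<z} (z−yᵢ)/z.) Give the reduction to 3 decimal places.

0.141

Before: below the line — R80, R290, R325, R350, R380, R390; poverty gap index (FGT₁) = 0.24653.
After the R105 transfer: below the line — R185, R395, R430, R455; poverty gap index (FGT₁) = 0.10532.
Reduction = 0.24653 − 0.10532 = 0.141.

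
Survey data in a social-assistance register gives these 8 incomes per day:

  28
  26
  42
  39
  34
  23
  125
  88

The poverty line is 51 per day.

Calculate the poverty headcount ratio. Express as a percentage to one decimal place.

75.0%

6 of the 8 families have income below 51.
H = 6/8 = 75.0%.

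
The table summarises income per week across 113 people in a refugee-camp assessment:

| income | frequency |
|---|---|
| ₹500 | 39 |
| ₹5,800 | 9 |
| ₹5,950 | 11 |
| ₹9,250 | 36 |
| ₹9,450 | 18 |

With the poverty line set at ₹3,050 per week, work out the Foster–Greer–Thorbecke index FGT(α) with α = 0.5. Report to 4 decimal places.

Below z: 39×₹500 (q = 39 of N = 113).
Relative gaps: (3050−500)/3050 = 0.8361 (×39).
Raised to α = 0.5: 0.91437 (×39).
Sum = 35.660282; FGT(0.5) = 35.660282 / 113 = 0.3156.

0.3156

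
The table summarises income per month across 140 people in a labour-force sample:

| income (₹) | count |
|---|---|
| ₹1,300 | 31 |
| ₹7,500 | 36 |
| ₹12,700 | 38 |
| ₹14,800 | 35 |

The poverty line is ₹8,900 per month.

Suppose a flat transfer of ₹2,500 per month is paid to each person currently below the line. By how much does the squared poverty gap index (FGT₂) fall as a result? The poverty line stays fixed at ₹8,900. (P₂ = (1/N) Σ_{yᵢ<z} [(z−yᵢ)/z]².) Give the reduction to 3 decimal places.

0.095

Before: below the line — 31×₹1,300, 36×₹7,500; squared poverty gap index (FGT₂) = 0.16783.
After the ₹2,500 transfer: below the line — 31×₹3,800; squared poverty gap index (FGT₂) = 0.07271.
Reduction = 0.16783 − 0.07271 = 0.095.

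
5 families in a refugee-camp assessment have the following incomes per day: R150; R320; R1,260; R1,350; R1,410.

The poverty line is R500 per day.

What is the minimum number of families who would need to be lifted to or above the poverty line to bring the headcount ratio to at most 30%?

2 of the 5 families are poor, so H = 2/5 = 0.400.
A headcount ratio of at most 30% allows at most ⌊0.30 × 5⌋ = 1 poor families.
So at least 2 − 1 = 1 must be lifted.

1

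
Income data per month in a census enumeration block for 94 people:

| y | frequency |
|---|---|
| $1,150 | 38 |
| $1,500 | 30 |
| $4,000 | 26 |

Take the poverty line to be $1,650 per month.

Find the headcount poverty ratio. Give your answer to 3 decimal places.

68 of the 94 people have income below $1,650.
H = 68/94 = 0.723.

0.723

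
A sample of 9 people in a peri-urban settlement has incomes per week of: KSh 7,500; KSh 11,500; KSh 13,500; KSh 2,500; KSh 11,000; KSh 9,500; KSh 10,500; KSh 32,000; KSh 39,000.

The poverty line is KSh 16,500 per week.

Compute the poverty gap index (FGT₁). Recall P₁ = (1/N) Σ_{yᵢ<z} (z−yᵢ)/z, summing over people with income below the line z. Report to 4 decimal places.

Below the line: KSh 2,500, KSh 7,500, KSh 9,500, KSh 10,500, KSh 11,000, KSh 11,500, KSh 13,500 (q = 7 of N = 9).
Normalized shortfalls: (16500−2500)/16500 = 0.8485; (16500−7500)/16500 = 0.5455; (16500−9500)/16500 = 0.4242; (16500−10500)/16500 = 0.3636; (16500−11000)/16500 = 0.3333; (16500−11500)/16500 = 0.3030; (16500−13500)/16500 = 0.1818.
Σ = 3.000000. Dividing by the full population N = 9 gives P₁ = 0.3333.

0.3333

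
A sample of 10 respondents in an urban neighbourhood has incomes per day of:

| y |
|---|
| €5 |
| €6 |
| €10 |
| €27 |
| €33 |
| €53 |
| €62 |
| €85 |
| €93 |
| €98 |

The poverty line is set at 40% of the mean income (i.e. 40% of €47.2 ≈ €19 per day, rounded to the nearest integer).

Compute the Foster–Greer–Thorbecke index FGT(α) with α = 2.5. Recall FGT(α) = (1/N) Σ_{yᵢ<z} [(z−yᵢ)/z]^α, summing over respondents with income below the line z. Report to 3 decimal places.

Below z: €5, €6, €10 (q = 3 of N = 10).
Gap ratios (z−y)/z: (19−5)/19 = 0.7368; (19−6)/19 = 0.6842; (19−10)/19 = 0.4737.
Raised to α = 2.5: 0.46605; 0.38723; 0.15443.
Sum = 1.007715; FGT(2.5) = 1.007715 / 10 = 0.101.

0.101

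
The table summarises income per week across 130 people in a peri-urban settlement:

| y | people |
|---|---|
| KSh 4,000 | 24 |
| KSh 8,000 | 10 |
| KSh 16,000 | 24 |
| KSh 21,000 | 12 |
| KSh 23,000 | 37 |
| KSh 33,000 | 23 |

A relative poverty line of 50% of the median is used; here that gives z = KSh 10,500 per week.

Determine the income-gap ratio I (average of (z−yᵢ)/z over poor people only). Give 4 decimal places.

0.5070

Incomes under z: 24×KSh 4,000, 10×KSh 8,000 (q = 34 of N = 130).
Shortfall ratios (z−y)/z: 0.6190 (×24), 0.2381 (×10); sum = 17.238095.
I averages over the q = 34 poor units only: 17.238095 / 34 = 0.5070.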